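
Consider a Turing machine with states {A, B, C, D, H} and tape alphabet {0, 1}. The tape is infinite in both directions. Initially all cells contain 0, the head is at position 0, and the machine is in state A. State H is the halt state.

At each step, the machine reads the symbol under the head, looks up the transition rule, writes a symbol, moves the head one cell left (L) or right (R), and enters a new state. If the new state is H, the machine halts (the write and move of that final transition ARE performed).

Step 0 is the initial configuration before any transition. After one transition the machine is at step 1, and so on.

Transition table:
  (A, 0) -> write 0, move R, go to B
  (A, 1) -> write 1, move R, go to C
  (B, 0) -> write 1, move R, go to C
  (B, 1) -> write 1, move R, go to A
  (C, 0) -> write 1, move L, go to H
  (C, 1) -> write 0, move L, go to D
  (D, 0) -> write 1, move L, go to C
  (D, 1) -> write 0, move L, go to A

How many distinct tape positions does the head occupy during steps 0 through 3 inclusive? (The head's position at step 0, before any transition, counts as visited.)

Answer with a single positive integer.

Step 1: in state A at pos 0, read 0 -> (A,0)->write 0,move R,goto B. Now: state=B, head=1, tape[-1..2]=0000 (head:   ^)
Step 2: in state B at pos 1, read 0 -> (B,0)->write 1,move R,goto C. Now: state=C, head=2, tape[-1..3]=00100 (head:    ^)
Step 3: in state C at pos 2, read 0 -> (C,0)->write 1,move L,goto H. Now: state=H, head=1, tape[-1..3]=00110 (head:   ^)
Head positions at steps 0..3: starting at 0, distinct positions visited = {0, 1, 2} -> 3 position(s)

Answer: 3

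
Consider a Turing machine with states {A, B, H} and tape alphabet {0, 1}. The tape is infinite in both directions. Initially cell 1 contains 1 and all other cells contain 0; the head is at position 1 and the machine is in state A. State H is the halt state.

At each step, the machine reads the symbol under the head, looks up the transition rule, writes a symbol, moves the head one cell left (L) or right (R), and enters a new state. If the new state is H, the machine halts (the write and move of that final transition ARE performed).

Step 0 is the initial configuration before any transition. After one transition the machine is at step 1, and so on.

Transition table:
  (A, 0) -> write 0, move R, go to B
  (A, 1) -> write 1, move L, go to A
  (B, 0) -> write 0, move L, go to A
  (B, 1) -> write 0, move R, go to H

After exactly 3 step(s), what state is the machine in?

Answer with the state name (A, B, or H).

Answer: H

Derivation:
Step 1: in state A at pos 1, read 1 -> (A,1)->write 1,move L,goto A. Now: state=A, head=0, tape[-1..2]=0010 (head:  ^)
Step 2: in state A at pos 0, read 0 -> (A,0)->write 0,move R,goto B. Now: state=B, head=1, tape[-1..2]=0010 (head:   ^)
Step 3: in state B at pos 1, read 1 -> (B,1)->write 0,move R,goto H. Now: state=H, head=2, tape[-1..3]=00000 (head:    ^)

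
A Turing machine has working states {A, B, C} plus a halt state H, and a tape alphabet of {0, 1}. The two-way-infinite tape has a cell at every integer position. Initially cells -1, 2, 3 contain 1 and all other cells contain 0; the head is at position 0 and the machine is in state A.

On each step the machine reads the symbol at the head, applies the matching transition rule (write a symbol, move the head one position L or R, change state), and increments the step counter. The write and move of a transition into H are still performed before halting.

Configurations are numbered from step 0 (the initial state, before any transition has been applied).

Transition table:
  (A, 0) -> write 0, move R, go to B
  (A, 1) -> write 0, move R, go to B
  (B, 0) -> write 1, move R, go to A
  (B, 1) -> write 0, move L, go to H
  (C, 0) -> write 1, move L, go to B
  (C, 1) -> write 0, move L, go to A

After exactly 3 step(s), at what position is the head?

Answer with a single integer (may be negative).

Step 1: in state A at pos 0, read 0 -> (A,0)->write 0,move R,goto B. Now: state=B, head=1, tape[-2..4]=0100110 (head:    ^)
Step 2: in state B at pos 1, read 0 -> (B,0)->write 1,move R,goto A. Now: state=A, head=2, tape[-2..4]=0101110 (head:     ^)
Step 3: in state A at pos 2, read 1 -> (A,1)->write 0,move R,goto B. Now: state=B, head=3, tape[-2..4]=0101010 (head:      ^)

Answer: 3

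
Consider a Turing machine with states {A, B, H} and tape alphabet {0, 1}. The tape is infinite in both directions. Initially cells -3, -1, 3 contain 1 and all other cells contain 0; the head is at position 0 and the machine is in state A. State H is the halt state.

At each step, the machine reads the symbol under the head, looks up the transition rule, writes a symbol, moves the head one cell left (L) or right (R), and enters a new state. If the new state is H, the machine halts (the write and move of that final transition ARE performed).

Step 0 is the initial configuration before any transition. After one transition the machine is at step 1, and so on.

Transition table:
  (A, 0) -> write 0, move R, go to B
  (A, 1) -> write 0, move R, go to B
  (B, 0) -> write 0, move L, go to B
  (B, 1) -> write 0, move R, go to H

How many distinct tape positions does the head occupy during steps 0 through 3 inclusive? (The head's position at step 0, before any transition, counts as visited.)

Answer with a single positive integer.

Step 1: in state A at pos 0, read 0 -> (A,0)->write 0,move R,goto B. Now: state=B, head=1, tape[-4..4]=010100010 (head:      ^)
Step 2: in state B at pos 1, read 0 -> (B,0)->write 0,move L,goto B. Now: state=B, head=0, tape[-4..4]=010100010 (head:     ^)
Step 3: in state B at pos 0, read 0 -> (B,0)->write 0,move L,goto B. Now: state=B, head=-1, tape[-4..4]=010100010 (head:    ^)
Head positions at steps 0..3: starting at 0, distinct positions visited = {-1, 0, 1} -> 3 position(s)

Answer: 3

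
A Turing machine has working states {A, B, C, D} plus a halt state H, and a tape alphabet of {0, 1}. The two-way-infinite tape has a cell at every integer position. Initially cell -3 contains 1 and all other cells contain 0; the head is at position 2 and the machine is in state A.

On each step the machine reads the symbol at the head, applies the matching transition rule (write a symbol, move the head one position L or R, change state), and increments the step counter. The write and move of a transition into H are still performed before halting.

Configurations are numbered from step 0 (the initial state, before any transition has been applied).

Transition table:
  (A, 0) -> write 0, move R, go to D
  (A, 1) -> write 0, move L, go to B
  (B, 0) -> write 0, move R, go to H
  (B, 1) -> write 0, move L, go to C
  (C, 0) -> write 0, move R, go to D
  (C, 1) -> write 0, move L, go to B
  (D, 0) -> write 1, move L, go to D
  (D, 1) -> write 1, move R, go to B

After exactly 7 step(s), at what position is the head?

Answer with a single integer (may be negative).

Step 1: in state A at pos 2, read 0 -> (A,0)->write 0,move R,goto D. Now: state=D, head=3, tape[-4..4]=010000000 (head:        ^)
Step 2: in state D at pos 3, read 0 -> (D,0)->write 1,move L,goto D. Now: state=D, head=2, tape[-4..4]=010000010 (head:       ^)
Step 3: in state D at pos 2, read 0 -> (D,0)->write 1,move L,goto D. Now: state=D, head=1, tape[-4..4]=010000110 (head:      ^)
Step 4: in state D at pos 1, read 0 -> (D,0)->write 1,move L,goto D. Now: state=D, head=0, tape[-4..4]=010001110 (head:     ^)
Step 5: in state D at pos 0, read 0 -> (D,0)->write 1,move L,goto D. Now: state=D, head=-1, tape[-4..4]=010011110 (head:    ^)
Step 6: in state D at pos -1, read 0 -> (D,0)->write 1,move L,goto D. Now: state=D, head=-2, tape[-4..4]=010111110 (head:   ^)
Step 7: in state D at pos -2, read 0 -> (D,0)->write 1,move L,goto D. Now: state=D, head=-3, tape[-4..4]=011111110 (head:  ^)

Answer: -3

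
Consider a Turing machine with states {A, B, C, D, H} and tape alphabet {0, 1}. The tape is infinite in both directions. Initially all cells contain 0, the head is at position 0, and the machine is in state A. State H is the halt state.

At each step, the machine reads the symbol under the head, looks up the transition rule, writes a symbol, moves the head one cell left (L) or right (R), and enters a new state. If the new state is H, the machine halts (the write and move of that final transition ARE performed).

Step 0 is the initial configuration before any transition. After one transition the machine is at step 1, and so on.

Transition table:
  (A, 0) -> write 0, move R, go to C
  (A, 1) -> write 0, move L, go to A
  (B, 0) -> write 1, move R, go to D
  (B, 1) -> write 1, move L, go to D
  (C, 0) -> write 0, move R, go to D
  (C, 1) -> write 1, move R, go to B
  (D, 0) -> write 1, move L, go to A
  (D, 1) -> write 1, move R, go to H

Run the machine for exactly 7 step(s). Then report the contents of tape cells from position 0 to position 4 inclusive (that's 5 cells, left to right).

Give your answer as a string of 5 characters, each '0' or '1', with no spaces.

Answer: 00111

Derivation:
Step 1: in state A at pos 0, read 0 -> (A,0)->write 0,move R,goto C. Now: state=C, head=1, tape[-1..2]=0000 (head:   ^)
Step 2: in state C at pos 1, read 0 -> (C,0)->write 0,move R,goto D. Now: state=D, head=2, tape[-1..3]=00000 (head:    ^)
Step 3: in state D at pos 2, read 0 -> (D,0)->write 1,move L,goto A. Now: state=A, head=1, tape[-1..3]=00010 (head:   ^)
Step 4: in state A at pos 1, read 0 -> (A,0)->write 0,move R,goto C. Now: state=C, head=2, tape[-1..3]=00010 (head:    ^)
Step 5: in state C at pos 2, read 1 -> (C,1)->write 1,move R,goto B. Now: state=B, head=3, tape[-1..4]=000100 (head:     ^)
Step 6: in state B at pos 3, read 0 -> (B,0)->write 1,move R,goto D. Now: state=D, head=4, tape[-1..5]=0001100 (head:      ^)
Step 7: in state D at pos 4, read 0 -> (D,0)->write 1,move L,goto A. Now: state=A, head=3, tape[-1..5]=0001110 (head:     ^)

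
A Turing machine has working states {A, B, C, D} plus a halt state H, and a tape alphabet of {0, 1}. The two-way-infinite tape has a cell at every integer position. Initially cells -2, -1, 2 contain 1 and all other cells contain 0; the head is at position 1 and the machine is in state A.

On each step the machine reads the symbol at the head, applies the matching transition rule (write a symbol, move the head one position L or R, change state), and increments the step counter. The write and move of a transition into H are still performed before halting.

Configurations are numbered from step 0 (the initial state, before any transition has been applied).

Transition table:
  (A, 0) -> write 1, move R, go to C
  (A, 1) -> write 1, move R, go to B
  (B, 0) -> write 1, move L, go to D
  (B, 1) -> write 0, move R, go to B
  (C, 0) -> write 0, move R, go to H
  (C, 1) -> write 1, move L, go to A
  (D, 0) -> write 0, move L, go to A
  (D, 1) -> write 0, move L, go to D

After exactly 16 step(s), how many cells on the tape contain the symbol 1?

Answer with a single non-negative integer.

Step 1: in state A at pos 1, read 0 -> (A,0)->write 1,move R,goto C. Now: state=C, head=2, tape[-3..3]=0110110 (head:      ^)
Step 2: in state C at pos 2, read 1 -> (C,1)->write 1,move L,goto A. Now: state=A, head=1, tape[-3..3]=0110110 (head:     ^)
Step 3: in state A at pos 1, read 1 -> (A,1)->write 1,move R,goto B. Now: state=B, head=2, tape[-3..3]=0110110 (head:      ^)
Step 4: in state B at pos 2, read 1 -> (B,1)->write 0,move R,goto B. Now: state=B, head=3, tape[-3..4]=01101000 (head:       ^)
Step 5: in state B at pos 3, read 0 -> (B,0)->write 1,move L,goto D. Now: state=D, head=2, tape[-3..4]=01101010 (head:      ^)
Step 6: in state D at pos 2, read 0 -> (D,0)->write 0,move L,goto A. Now: state=A, head=1, tape[-3..4]=01101010 (head:     ^)
Step 7: in state A at pos 1, read 1 -> (A,1)->write 1,move R,goto B. Now: state=B, head=2, tape[-3..4]=01101010 (head:      ^)
Step 8: in state B at pos 2, read 0 -> (B,0)->write 1,move L,goto D. Now: state=D, head=1, tape[-3..4]=01101110 (head:     ^)
Step 9: in state D at pos 1, read 1 -> (D,1)->write 0,move L,goto D. Now: state=D, head=0, tape[-3..4]=01100110 (head:    ^)
Step 10: in state D at pos 0, read 0 -> (D,0)->write 0,move L,goto A. Now: state=A, head=-1, tape[-3..4]=01100110 (head:   ^)
Step 11: in state A at pos -1, read 1 -> (A,1)->write 1,move R,goto B. Now: state=B, head=0, tape[-3..4]=01100110 (head:    ^)
Step 12: in state B at pos 0, read 0 -> (B,0)->write 1,move L,goto D. Now: state=D, head=-1, tape[-3..4]=01110110 (head:   ^)
Step 13: in state D at pos -1, read 1 -> (D,1)->write 0,move L,goto D. Now: state=D, head=-2, tape[-3..4]=01010110 (head:  ^)
Step 14: in state D at pos -2, read 1 -> (D,1)->write 0,move L,goto D. Now: state=D, head=-3, tape[-4..4]=000010110 (head:  ^)
Step 15: in state D at pos -3, read 0 -> (D,0)->write 0,move L,goto A. Now: state=A, head=-4, tape[-5..4]=0000010110 (head:  ^)
Step 16: in state A at pos -4, read 0 -> (A,0)->write 1,move R,goto C. Now: state=C, head=-3, tape[-5..4]=0100010110 (head:   ^)
Cells containing 1 after step 16: {-4, 0, 2, 3} -> 4 cell(s)

Answer: 4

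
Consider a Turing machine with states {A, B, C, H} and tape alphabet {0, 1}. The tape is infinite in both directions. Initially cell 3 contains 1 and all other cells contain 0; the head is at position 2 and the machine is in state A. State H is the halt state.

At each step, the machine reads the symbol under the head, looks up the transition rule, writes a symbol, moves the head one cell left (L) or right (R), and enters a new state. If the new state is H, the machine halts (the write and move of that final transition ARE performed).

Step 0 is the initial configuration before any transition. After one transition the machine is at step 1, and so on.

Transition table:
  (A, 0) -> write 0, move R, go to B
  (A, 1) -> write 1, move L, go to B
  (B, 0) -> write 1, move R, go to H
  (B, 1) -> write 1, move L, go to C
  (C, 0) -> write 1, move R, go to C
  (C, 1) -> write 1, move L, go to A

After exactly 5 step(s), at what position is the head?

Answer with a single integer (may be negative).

Answer: 1

Derivation:
Step 1: in state A at pos 2, read 0 -> (A,0)->write 0,move R,goto B. Now: state=B, head=3, tape[1..4]=0010 (head:   ^)
Step 2: in state B at pos 3, read 1 -> (B,1)->write 1,move L,goto C. Now: state=C, head=2, tape[1..4]=0010 (head:  ^)
Step 3: in state C at pos 2, read 0 -> (C,0)->write 1,move R,goto C. Now: state=C, head=3, tape[1..4]=0110 (head:   ^)
Step 4: in state C at pos 3, read 1 -> (C,1)->write 1,move L,goto A. Now: state=A, head=2, tape[1..4]=0110 (head:  ^)
Step 5: in state A at pos 2, read 1 -> (A,1)->write 1,move L,goto B. Now: state=B, head=1, tape[0..4]=00110 (head:  ^)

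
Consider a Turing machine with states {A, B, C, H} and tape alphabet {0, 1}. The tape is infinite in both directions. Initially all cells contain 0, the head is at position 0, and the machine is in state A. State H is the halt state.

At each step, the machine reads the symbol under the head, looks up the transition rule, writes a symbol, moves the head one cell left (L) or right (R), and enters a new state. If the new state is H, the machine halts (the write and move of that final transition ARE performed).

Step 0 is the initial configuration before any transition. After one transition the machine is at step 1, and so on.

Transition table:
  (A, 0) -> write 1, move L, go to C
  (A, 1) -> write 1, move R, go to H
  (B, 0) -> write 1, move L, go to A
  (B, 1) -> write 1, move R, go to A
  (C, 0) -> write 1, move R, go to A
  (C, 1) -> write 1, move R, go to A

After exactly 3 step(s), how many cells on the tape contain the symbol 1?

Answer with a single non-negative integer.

Answer: 2

Derivation:
Step 1: in state A at pos 0, read 0 -> (A,0)->write 1,move L,goto C. Now: state=C, head=-1, tape[-2..1]=0010 (head:  ^)
Step 2: in state C at pos -1, read 0 -> (C,0)->write 1,move R,goto A. Now: state=A, head=0, tape[-2..1]=0110 (head:   ^)
Step 3: in state A at pos 0, read 1 -> (A,1)->write 1,move R,goto H. Now: state=H, head=1, tape[-2..2]=01100 (head:    ^)
Cells containing 1 after step 3: {-1, 0} -> 2 cell(s)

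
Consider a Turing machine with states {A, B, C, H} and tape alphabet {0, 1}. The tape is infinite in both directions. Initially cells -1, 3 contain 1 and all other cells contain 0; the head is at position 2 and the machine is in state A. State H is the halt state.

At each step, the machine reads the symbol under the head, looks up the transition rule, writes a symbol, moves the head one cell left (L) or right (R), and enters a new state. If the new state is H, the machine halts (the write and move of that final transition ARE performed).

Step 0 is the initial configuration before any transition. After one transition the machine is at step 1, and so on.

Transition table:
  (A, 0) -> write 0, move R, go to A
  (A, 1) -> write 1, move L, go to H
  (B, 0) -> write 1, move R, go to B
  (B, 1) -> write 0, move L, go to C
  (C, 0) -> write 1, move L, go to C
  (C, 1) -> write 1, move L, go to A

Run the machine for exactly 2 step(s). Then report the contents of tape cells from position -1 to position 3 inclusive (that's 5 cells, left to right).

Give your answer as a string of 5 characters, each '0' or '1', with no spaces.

Answer: 10001

Derivation:
Step 1: in state A at pos 2, read 0 -> (A,0)->write 0,move R,goto A. Now: state=A, head=3, tape[-2..4]=0100010 (head:      ^)
Step 2: in state A at pos 3, read 1 -> (A,1)->write 1,move L,goto H. Now: state=H, head=2, tape[-2..4]=0100010 (head:     ^)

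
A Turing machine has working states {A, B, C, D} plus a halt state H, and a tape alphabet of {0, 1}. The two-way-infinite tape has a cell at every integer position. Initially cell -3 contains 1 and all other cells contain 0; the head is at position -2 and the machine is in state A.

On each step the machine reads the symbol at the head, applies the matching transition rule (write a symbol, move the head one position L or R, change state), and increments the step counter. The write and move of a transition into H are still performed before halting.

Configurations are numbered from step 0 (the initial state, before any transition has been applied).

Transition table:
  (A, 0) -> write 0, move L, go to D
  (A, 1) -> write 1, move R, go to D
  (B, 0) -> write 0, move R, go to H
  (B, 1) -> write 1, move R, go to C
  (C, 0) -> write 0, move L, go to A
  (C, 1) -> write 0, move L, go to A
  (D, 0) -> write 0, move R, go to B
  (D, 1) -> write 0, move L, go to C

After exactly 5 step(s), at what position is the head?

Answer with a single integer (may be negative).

Step 1: in state A at pos -2, read 0 -> (A,0)->write 0,move L,goto D. Now: state=D, head=-3, tape[-4..-1]=0100 (head:  ^)
Step 2: in state D at pos -3, read 1 -> (D,1)->write 0,move L,goto C. Now: state=C, head=-4, tape[-5..-1]=00000 (head:  ^)
Step 3: in state C at pos -4, read 0 -> (C,0)->write 0,move L,goto A. Now: state=A, head=-5, tape[-6..-1]=000000 (head:  ^)
Step 4: in state A at pos -5, read 0 -> (A,0)->write 0,move L,goto D. Now: state=D, head=-6, tape[-7..-1]=0000000 (head:  ^)
Step 5: in state D at pos -6, read 0 -> (D,0)->write 0,move R,goto B. Now: state=B, head=-5, tape[-7..-1]=0000000 (head:   ^)

Answer: -5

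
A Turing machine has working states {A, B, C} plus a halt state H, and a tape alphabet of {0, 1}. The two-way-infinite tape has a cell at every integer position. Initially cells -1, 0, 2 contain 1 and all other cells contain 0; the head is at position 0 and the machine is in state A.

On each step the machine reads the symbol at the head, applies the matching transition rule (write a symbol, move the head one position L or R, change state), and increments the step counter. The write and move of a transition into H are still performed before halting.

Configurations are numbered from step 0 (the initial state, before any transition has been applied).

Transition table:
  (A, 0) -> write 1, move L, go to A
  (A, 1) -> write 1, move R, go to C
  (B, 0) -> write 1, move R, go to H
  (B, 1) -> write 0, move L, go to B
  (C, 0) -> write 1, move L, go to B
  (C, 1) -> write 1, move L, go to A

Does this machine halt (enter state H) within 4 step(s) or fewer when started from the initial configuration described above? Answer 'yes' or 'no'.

Step 1: in state A at pos 0, read 1 -> (A,1)->write 1,move R,goto C. Now: state=C, head=1, tape[-2..3]=011010 (head:    ^)
Step 2: in state C at pos 1, read 0 -> (C,0)->write 1,move L,goto B. Now: state=B, head=0, tape[-2..3]=011110 (head:   ^)
Step 3: in state B at pos 0, read 1 -> (B,1)->write 0,move L,goto B. Now: state=B, head=-1, tape[-2..3]=010110 (head:  ^)
Step 4: in state B at pos -1, read 1 -> (B,1)->write 0,move L,goto B. Now: state=B, head=-2, tape[-3..3]=0000110 (head:  ^)
After 4 step(s): state = B (not H) -> not halted within 4 -> no

Answer: no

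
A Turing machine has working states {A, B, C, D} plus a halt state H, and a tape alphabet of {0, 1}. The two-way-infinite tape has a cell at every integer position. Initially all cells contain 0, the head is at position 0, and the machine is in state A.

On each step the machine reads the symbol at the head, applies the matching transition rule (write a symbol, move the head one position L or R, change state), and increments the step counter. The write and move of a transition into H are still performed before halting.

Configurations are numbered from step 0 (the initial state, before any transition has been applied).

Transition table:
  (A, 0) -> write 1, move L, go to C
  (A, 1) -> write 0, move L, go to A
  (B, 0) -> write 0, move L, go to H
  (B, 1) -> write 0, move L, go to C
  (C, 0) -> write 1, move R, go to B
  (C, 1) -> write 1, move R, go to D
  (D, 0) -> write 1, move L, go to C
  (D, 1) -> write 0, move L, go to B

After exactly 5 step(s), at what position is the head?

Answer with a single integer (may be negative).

Answer: -1

Derivation:
Step 1: in state A at pos 0, read 0 -> (A,0)->write 1,move L,goto C. Now: state=C, head=-1, tape[-2..1]=0010 (head:  ^)
Step 2: in state C at pos -1, read 0 -> (C,0)->write 1,move R,goto B. Now: state=B, head=0, tape[-2..1]=0110 (head:   ^)
Step 3: in state B at pos 0, read 1 -> (B,1)->write 0,move L,goto C. Now: state=C, head=-1, tape[-2..1]=0100 (head:  ^)
Step 4: in state C at pos -1, read 1 -> (C,1)->write 1,move R,goto D. Now: state=D, head=0, tape[-2..1]=0100 (head:   ^)
Step 5: in state D at pos 0, read 0 -> (D,0)->write 1,move L,goto C. Now: state=C, head=-1, tape[-2..1]=0110 (head:  ^)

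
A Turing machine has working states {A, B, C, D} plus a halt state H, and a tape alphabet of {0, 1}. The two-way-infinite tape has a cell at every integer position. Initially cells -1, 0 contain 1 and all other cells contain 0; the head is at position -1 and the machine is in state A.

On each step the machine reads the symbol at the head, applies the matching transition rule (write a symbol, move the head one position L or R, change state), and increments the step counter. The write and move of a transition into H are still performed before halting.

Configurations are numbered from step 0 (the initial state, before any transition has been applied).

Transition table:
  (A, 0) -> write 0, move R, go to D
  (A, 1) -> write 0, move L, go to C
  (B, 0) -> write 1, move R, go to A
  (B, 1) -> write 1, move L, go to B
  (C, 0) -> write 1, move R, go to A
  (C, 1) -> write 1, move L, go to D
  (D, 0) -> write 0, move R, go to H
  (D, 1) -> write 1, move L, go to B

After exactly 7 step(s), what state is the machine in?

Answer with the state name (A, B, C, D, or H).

Answer: D

Derivation:
Step 1: in state A at pos -1, read 1 -> (A,1)->write 0,move L,goto C. Now: state=C, head=-2, tape[-3..1]=00010 (head:  ^)
Step 2: in state C at pos -2, read 0 -> (C,0)->write 1,move R,goto A. Now: state=A, head=-1, tape[-3..1]=01010 (head:   ^)
Step 3: in state A at pos -1, read 0 -> (A,0)->write 0,move R,goto D. Now: state=D, head=0, tape[-3..1]=01010 (head:    ^)
Step 4: in state D at pos 0, read 1 -> (D,1)->write 1,move L,goto B. Now: state=B, head=-1, tape[-3..1]=01010 (head:   ^)
Step 5: in state B at pos -1, read 0 -> (B,0)->write 1,move R,goto A. Now: state=A, head=0, tape[-3..1]=01110 (head:    ^)
Step 6: in state A at pos 0, read 1 -> (A,1)->write 0,move L,goto C. Now: state=C, head=-1, tape[-3..1]=01100 (head:   ^)
Step 7: in state C at pos -1, read 1 -> (C,1)->write 1,move L,goto D. Now: state=D, head=-2, tape[-3..1]=01100 (head:  ^)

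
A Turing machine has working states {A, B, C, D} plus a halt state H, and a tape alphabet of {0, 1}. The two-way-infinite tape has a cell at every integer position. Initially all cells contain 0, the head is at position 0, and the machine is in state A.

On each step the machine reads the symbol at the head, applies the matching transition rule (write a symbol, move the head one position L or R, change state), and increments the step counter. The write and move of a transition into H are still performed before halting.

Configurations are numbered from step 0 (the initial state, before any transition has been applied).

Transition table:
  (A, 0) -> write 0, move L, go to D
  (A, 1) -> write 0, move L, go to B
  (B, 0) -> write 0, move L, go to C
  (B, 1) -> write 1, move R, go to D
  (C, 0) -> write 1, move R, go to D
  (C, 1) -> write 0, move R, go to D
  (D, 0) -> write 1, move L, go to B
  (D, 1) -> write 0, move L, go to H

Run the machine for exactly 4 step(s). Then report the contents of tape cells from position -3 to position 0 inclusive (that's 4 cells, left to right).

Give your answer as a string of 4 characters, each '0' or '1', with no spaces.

Answer: 1010

Derivation:
Step 1: in state A at pos 0, read 0 -> (A,0)->write 0,move L,goto D. Now: state=D, head=-1, tape[-2..1]=0000 (head:  ^)
Step 2: in state D at pos -1, read 0 -> (D,0)->write 1,move L,goto B. Now: state=B, head=-2, tape[-3..1]=00100 (head:  ^)
Step 3: in state B at pos -2, read 0 -> (B,0)->write 0,move L,goto C. Now: state=C, head=-3, tape[-4..1]=000100 (head:  ^)
Step 4: in state C at pos -3, read 0 -> (C,0)->write 1,move R,goto D. Now: state=D, head=-2, tape[-4..1]=010100 (head:   ^)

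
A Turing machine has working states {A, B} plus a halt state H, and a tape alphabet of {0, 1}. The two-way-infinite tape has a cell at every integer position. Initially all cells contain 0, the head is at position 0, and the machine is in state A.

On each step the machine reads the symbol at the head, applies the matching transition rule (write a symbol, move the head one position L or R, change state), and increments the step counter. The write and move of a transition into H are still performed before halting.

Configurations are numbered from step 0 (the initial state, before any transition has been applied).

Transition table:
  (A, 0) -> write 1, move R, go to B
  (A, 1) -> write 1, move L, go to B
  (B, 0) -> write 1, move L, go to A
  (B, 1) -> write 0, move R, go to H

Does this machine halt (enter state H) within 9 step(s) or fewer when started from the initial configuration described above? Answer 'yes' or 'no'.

Answer: yes

Derivation:
Step 1: in state A at pos 0, read 0 -> (A,0)->write 1,move R,goto B. Now: state=B, head=1, tape[-1..2]=0100 (head:   ^)
Step 2: in state B at pos 1, read 0 -> (B,0)->write 1,move L,goto A. Now: state=A, head=0, tape[-1..2]=0110 (head:  ^)
Step 3: in state A at pos 0, read 1 -> (A,1)->write 1,move L,goto B. Now: state=B, head=-1, tape[-2..2]=00110 (head:  ^)
Step 4: in state B at pos -1, read 0 -> (B,0)->write 1,move L,goto A. Now: state=A, head=-2, tape[-3..2]=001110 (head:  ^)
Step 5: in state A at pos -2, read 0 -> (A,0)->write 1,move R,goto B. Now: state=B, head=-1, tape[-3..2]=011110 (head:   ^)
Step 6: in state B at pos -1, read 1 -> (B,1)->write 0,move R,goto H. Now: state=H, head=0, tape[-3..2]=010110 (head:    ^)
State H reached at step 6; 6 <= 9 -> yes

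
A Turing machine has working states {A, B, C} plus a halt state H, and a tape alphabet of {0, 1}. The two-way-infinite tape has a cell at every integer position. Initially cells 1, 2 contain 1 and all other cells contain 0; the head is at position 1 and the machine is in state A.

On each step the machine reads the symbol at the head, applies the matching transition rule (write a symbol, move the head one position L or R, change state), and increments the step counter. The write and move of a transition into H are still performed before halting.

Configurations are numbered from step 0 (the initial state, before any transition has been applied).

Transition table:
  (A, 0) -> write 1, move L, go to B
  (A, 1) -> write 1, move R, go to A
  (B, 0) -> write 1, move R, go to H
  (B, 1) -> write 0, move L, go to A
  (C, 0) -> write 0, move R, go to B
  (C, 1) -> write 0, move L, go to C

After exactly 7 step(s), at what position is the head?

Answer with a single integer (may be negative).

Answer: 0

Derivation:
Step 1: in state A at pos 1, read 1 -> (A,1)->write 1,move R,goto A. Now: state=A, head=2, tape[0..3]=0110 (head:   ^)
Step 2: in state A at pos 2, read 1 -> (A,1)->write 1,move R,goto A. Now: state=A, head=3, tape[0..4]=01100 (head:    ^)
Step 3: in state A at pos 3, read 0 -> (A,0)->write 1,move L,goto B. Now: state=B, head=2, tape[0..4]=01110 (head:   ^)
Step 4: in state B at pos 2, read 1 -> (B,1)->write 0,move L,goto A. Now: state=A, head=1, tape[0..4]=01010 (head:  ^)
Step 5: in state A at pos 1, read 1 -> (A,1)->write 1,move R,goto A. Now: state=A, head=2, tape[0..4]=01010 (head:   ^)
Step 6: in state A at pos 2, read 0 -> (A,0)->write 1,move L,goto B. Now: state=B, head=1, tape[0..4]=01110 (head:  ^)
Step 7: in state B at pos 1, read 1 -> (B,1)->write 0,move L,goto A. Now: state=A, head=0, tape[-1..4]=000110 (head:  ^)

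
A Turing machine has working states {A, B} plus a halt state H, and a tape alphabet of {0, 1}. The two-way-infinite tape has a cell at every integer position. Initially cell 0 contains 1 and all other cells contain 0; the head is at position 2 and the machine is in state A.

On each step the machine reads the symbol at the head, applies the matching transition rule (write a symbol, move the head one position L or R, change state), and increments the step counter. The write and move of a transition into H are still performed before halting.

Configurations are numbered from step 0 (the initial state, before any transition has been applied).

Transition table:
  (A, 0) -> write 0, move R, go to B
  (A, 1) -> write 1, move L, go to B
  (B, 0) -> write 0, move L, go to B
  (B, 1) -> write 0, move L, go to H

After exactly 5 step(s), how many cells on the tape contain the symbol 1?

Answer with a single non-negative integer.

Step 1: in state A at pos 2, read 0 -> (A,0)->write 0,move R,goto B. Now: state=B, head=3, tape[-1..4]=010000 (head:     ^)
Step 2: in state B at pos 3, read 0 -> (B,0)->write 0,move L,goto B. Now: state=B, head=2, tape[-1..4]=010000 (head:    ^)
Step 3: in state B at pos 2, read 0 -> (B,0)->write 0,move L,goto B. Now: state=B, head=1, tape[-1..4]=010000 (head:   ^)
Step 4: in state B at pos 1, read 0 -> (B,0)->write 0,move L,goto B. Now: state=B, head=0, tape[-1..4]=010000 (head:  ^)
Step 5: in state B at pos 0, read 1 -> (B,1)->write 0,move L,goto H. Now: state=H, head=-1, tape[-2..4]=0000000 (head:  ^)
No cell contains 1 after step 5 -> 0 cell(s)

Answer: 0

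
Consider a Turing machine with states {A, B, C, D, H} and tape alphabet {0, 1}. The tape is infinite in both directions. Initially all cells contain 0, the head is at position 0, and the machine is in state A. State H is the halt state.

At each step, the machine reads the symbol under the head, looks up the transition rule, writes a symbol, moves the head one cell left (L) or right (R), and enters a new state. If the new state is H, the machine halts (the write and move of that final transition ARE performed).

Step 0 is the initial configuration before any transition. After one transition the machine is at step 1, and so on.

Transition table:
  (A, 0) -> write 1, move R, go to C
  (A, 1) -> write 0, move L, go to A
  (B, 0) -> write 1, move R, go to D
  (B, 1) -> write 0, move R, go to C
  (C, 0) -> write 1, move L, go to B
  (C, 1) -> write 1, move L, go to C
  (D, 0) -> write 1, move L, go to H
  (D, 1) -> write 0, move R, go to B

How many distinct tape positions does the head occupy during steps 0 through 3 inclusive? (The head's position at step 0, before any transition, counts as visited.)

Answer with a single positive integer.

Step 1: in state A at pos 0, read 0 -> (A,0)->write 1,move R,goto C. Now: state=C, head=1, tape[-1..2]=0100 (head:   ^)
Step 2: in state C at pos 1, read 0 -> (C,0)->write 1,move L,goto B. Now: state=B, head=0, tape[-1..2]=0110 (head:  ^)
Step 3: in state B at pos 0, read 1 -> (B,1)->write 0,move R,goto C. Now: state=C, head=1, tape[-1..2]=0010 (head:   ^)
Head positions at steps 0..3: starting at 0, distinct positions visited = {0, 1} -> 2 position(s)

Answer: 2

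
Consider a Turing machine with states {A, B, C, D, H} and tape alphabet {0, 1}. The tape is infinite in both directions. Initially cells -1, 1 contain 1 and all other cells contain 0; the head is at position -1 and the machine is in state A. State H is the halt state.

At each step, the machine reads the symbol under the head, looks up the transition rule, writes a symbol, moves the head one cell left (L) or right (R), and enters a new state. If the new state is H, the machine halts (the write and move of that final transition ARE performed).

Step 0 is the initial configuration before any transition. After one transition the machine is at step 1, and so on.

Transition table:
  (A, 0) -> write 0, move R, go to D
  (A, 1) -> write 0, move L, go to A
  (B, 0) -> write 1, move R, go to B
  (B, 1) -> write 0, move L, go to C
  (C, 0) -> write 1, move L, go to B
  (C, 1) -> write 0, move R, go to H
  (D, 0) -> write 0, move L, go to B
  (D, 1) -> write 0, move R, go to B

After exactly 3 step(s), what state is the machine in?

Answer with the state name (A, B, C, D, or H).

Step 1: in state A at pos -1, read 1 -> (A,1)->write 0,move L,goto A. Now: state=A, head=-2, tape[-3..2]=000010 (head:  ^)
Step 2: in state A at pos -2, read 0 -> (A,0)->write 0,move R,goto D. Now: state=D, head=-1, tape[-3..2]=000010 (head:   ^)
Step 3: in state D at pos -1, read 0 -> (D,0)->write 0,move L,goto B. Now: state=B, head=-2, tape[-3..2]=000010 (head:  ^)

Answer: B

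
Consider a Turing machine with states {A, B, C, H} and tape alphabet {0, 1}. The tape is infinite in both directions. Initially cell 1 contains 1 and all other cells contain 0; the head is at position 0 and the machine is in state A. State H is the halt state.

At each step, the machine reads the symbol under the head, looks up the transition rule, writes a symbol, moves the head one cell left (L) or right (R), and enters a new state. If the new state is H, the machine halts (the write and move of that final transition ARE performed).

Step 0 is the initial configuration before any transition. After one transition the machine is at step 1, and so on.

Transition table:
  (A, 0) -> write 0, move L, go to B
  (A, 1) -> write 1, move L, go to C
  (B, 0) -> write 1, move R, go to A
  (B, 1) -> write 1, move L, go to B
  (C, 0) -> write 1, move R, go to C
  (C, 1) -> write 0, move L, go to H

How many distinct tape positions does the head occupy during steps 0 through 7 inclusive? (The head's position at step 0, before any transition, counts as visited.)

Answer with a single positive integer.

Answer: 4

Derivation:
Step 1: in state A at pos 0, read 0 -> (A,0)->write 0,move L,goto B. Now: state=B, head=-1, tape[-2..2]=00010 (head:  ^)
Step 2: in state B at pos -1, read 0 -> (B,0)->write 1,move R,goto A. Now: state=A, head=0, tape[-2..2]=01010 (head:   ^)
Step 3: in state A at pos 0, read 0 -> (A,0)->write 0,move L,goto B. Now: state=B, head=-1, tape[-2..2]=01010 (head:  ^)
Step 4: in state B at pos -1, read 1 -> (B,1)->write 1,move L,goto B. Now: state=B, head=-2, tape[-3..2]=001010 (head:  ^)
Step 5: in state B at pos -2, read 0 -> (B,0)->write 1,move R,goto A. Now: state=A, head=-1, tape[-3..2]=011010 (head:   ^)
Step 6: in state A at pos -1, read 1 -> (A,1)->write 1,move L,goto C. Now: state=C, head=-2, tape[-3..2]=011010 (head:  ^)
Step 7: in state C at pos -2, read 1 -> (C,1)->write 0,move L,goto H. Now: state=H, head=-3, tape[-4..2]=0001010 (head:  ^)
Head positions at steps 0..7: starting at 0, distinct positions visited = {-3, -2, -1, 0} -> 4 position(s)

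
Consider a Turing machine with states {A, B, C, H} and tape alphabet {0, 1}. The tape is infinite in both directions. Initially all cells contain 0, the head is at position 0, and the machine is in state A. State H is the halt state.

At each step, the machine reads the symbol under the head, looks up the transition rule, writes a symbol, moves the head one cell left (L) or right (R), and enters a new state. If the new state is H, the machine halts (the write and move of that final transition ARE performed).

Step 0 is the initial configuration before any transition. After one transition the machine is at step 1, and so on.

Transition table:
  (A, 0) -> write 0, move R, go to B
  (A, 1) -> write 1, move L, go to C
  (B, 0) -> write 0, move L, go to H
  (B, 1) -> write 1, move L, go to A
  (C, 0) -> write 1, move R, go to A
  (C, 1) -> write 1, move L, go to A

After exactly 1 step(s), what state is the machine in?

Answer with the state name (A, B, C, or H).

Step 1: in state A at pos 0, read 0 -> (A,0)->write 0,move R,goto B. Now: state=B, head=1, tape[-1..2]=0000 (head:   ^)

Answer: B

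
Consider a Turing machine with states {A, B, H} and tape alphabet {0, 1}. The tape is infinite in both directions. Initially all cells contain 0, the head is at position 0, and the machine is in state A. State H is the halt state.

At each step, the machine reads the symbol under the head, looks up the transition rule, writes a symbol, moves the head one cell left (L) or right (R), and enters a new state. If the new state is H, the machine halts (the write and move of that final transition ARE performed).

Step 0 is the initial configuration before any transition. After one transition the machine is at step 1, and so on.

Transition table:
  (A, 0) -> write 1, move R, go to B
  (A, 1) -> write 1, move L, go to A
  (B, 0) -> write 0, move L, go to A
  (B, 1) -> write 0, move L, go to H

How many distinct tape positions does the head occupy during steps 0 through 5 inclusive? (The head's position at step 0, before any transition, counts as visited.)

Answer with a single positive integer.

Answer: 3

Derivation:
Step 1: in state A at pos 0, read 0 -> (A,0)->write 1,move R,goto B. Now: state=B, head=1, tape[-1..2]=0100 (head:   ^)
Step 2: in state B at pos 1, read 0 -> (B,0)->write 0,move L,goto A. Now: state=A, head=0, tape[-1..2]=0100 (head:  ^)
Step 3: in state A at pos 0, read 1 -> (A,1)->write 1,move L,goto A. Now: state=A, head=-1, tape[-2..2]=00100 (head:  ^)
Step 4: in state A at pos -1, read 0 -> (A,0)->write 1,move R,goto B. Now: state=B, head=0, tape[-2..2]=01100 (head:   ^)
Step 5: in state B at pos 0, read 1 -> (B,1)->write 0,move L,goto H. Now: state=H, head=-1, tape[-2..2]=01000 (head:  ^)
Head positions at steps 0..5: starting at 0, distinct positions visited = {-1, 0, 1} -> 3 position(s)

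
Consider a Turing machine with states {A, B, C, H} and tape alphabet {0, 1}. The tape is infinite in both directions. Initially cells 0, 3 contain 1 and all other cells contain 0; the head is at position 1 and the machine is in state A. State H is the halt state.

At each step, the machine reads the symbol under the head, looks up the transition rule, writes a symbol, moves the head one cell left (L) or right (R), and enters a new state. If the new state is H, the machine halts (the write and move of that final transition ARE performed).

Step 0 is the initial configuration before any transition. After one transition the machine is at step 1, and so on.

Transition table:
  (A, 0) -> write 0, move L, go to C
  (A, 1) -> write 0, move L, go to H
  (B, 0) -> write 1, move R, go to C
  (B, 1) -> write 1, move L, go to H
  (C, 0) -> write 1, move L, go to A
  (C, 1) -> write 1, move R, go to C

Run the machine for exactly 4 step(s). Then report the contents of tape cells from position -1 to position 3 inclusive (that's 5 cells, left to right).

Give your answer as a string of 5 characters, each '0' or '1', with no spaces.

Answer: 00101

Derivation:
Step 1: in state A at pos 1, read 0 -> (A,0)->write 0,move L,goto C. Now: state=C, head=0, tape[-1..4]=010010 (head:  ^)
Step 2: in state C at pos 0, read 1 -> (C,1)->write 1,move R,goto C. Now: state=C, head=1, tape[-1..4]=010010 (head:   ^)
Step 3: in state C at pos 1, read 0 -> (C,0)->write 1,move L,goto A. Now: state=A, head=0, tape[-1..4]=011010 (head:  ^)
Step 4: in state A at pos 0, read 1 -> (A,1)->write 0,move L,goto H. Now: state=H, head=-1, tape[-2..4]=0001010 (head:  ^)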